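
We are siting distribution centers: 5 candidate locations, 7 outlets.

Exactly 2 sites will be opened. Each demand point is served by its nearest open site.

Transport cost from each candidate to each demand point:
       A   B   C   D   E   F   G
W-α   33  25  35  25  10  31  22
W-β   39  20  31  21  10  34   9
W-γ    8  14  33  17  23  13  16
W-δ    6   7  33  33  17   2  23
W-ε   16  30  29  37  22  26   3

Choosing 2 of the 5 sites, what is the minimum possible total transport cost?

86

Open {W-β, W-δ}.
  A→W-δ 6, B→W-δ 7, C→W-β 31, D→W-β 21, E→W-β 10, F→W-δ 2, G→W-β 9  ⇒ total 86.
Compare {W-δ, W-ε}: total 97.
Compare {W-γ, W-δ}: total 98.
No size-2 selection does better; minimum is 86.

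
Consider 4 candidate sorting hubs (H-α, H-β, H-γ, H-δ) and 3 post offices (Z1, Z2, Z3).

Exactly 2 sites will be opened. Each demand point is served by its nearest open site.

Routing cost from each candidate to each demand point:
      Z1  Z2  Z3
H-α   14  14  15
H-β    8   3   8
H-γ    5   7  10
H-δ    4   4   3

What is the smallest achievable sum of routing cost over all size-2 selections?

Open {H-β, H-δ}.
  Z1→H-δ 4, Z2→H-β 3, Z3→H-δ 3  ⇒ total 10.
Compare {H-α, H-δ}: total 11.
Compare {H-γ, H-δ}: total 11.
No size-2 selection does better; minimum is 10.

10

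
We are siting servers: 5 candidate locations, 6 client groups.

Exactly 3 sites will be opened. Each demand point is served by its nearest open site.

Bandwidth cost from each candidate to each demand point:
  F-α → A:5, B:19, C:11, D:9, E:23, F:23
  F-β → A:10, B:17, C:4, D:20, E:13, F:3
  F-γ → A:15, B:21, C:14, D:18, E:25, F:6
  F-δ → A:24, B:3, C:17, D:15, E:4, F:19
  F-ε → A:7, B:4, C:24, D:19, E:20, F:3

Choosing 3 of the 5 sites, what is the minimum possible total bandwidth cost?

Open {F-α, F-β, F-δ}.
  A→F-α 5, B→F-δ 3, C→F-β 4, D→F-α 9, E→F-δ 4, F→F-β 3  ⇒ total 28.
Compare {F-α, F-δ, F-ε}: total 35.
Compare {F-β, F-δ, F-ε}: total 36.
No size-3 selection does better; minimum is 28.

28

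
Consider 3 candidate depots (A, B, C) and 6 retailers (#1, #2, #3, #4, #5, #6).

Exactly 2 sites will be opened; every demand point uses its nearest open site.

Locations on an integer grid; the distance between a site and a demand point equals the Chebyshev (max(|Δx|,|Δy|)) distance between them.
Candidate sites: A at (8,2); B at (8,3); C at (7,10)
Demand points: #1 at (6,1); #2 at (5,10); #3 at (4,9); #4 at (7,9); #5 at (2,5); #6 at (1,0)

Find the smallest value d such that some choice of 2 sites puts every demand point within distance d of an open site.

7

Open {A, B}.
  Farthest demand point is #2 at distance 7 (to B); all others are ≤ 7.
With {A, C} the worst case is 7.
With {B, C} the worst case is 7.
No size-2 selection achieves below 7.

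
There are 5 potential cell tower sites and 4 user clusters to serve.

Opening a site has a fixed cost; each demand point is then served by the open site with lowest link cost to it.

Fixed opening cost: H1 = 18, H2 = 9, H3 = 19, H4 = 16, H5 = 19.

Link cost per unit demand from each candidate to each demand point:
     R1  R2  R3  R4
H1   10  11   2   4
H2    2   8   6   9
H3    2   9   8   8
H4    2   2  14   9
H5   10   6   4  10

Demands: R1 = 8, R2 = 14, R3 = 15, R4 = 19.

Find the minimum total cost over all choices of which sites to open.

184

Open {H1, H4}: assign each demand point to its cheapest open site.
  R1→H4 8×2=16, R2→H4 14×2=28, R3→H1 15×2=30, R4→H1 19×4=76
  link cost 150, fixed 34 → total 184.
Compare {H1, H2, H4}: link cost 150 + fixed 43 = 193.
Compare {H1, H3, H4}: link cost 150 + fixed 53 = 203.
Compare {H1, H4, H5}: link cost 150 + fixed 53 = 203.
All other subsets cost ≥ 193. Minimum total cost: 184.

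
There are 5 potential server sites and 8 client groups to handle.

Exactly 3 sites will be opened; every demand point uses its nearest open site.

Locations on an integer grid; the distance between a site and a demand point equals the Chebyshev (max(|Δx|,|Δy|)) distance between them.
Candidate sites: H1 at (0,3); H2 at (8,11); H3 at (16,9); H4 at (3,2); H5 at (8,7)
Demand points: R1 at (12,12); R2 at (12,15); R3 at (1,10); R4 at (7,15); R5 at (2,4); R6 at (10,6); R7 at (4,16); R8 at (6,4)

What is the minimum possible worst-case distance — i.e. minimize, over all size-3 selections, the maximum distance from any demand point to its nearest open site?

Open {H1, H2, H3}.
  Farthest demand point is R3 at distance 7 (to H1); all others are ≤ 7.
With {H1, H2, H4} the worst case is 7.
With {H1, H2, H5} the worst case is 7.
No size-3 selection achieves below 7.

7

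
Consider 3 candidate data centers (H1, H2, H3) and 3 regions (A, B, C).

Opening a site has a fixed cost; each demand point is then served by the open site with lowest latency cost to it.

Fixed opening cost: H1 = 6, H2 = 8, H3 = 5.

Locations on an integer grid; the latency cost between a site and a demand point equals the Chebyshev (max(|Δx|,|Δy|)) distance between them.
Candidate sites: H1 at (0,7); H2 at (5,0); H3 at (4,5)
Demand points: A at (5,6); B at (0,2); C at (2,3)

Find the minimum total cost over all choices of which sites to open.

12

Open {H3}: assign each demand point to its cheapest open site.
  A→H3 1, B→H3 4, C→H3 2
  latency cost 7, fixed 5 → total 12.
Compare {H1, H3}: latency cost 7 + fixed 11 = 18.
Compare {H1}: latency cost 14 + fixed 6 = 20.
Compare {H2, H3}: latency cost 7 + fixed 13 = 20.
All other subsets cost ≥ 18. Minimum total cost: 12.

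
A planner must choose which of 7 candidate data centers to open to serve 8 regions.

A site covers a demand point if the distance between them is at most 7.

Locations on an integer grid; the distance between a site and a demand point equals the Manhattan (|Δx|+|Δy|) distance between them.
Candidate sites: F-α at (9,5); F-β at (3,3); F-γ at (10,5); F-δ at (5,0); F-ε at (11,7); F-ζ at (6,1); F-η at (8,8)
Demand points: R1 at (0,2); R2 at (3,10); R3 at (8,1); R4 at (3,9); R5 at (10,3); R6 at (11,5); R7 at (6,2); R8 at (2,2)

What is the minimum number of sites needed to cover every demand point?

Coverage sets (demand points within 7 of each site):
  F-α: {R3, R5, R6, R7}
  F-β: {R1, R2, R3, R4, R5, R7, R8}
  F-γ: {R3, R5, R6, R7}
  F-δ: {R1, R3, R7, R8}
  F-ε: {R5, R6}
  F-ζ: {R1, R3, R5, R7, R8}
  F-η: {R2, R3, R4, R5, R6}
No single site covers all 8 demand points.
But {F-α, F-β} covers everything, so the minimum is 2.

2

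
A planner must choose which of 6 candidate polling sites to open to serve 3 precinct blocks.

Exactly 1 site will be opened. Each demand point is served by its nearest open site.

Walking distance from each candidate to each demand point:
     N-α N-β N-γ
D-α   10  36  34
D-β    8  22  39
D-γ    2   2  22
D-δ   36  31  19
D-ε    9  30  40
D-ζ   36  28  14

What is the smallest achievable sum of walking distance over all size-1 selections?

26

Open {D-γ}.
  N-α→D-γ 2, N-β→D-γ 2, N-γ→D-γ 22  ⇒ total 26.
Compare {D-β}: total 69.
Compare {D-ζ}: total 78.
No size-1 selection does better; minimum is 26.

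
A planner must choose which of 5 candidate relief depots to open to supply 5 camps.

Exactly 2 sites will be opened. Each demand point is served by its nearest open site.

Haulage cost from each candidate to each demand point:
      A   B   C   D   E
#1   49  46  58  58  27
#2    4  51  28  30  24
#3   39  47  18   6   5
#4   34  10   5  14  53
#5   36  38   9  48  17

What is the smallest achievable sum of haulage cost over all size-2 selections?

Open {#2, #4}.
  A→#2 4, B→#4 10, C→#4 5, D→#4 14, E→#2 24  ⇒ total 57.
Compare {#3, #4}: total 60.
Compare {#2, #3}: total 80.
No size-2 selection does better; minimum is 57.

57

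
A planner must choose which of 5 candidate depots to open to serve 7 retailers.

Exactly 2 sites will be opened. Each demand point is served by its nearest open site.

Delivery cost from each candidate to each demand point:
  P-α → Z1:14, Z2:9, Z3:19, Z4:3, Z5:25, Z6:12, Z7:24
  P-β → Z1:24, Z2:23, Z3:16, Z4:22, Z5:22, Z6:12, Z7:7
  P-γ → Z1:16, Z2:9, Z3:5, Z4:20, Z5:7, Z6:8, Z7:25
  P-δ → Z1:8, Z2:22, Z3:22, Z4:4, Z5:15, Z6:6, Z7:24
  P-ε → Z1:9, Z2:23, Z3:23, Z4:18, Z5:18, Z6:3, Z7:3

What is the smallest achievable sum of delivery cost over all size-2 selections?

Open {P-γ, P-ε}.
  Z1→P-ε 9, Z2→P-γ 9, Z3→P-γ 5, Z4→P-ε 18, Z5→P-γ 7, Z6→P-ε 3, Z7→P-ε 3  ⇒ total 54.
Compare {P-γ, P-δ}: total 63.
Compare {P-α, P-ε}: total 64.
No size-2 selection does better; minimum is 54.

54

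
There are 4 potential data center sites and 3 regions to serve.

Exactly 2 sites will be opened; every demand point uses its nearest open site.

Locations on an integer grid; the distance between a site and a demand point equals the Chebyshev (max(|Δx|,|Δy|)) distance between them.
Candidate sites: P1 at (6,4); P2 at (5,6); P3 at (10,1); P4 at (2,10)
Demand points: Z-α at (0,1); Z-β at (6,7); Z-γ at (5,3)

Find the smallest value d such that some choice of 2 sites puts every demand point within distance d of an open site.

5

Open {P1, P2}.
  Farthest demand point is Z-α at distance 5 (to P2); all others are ≤ 5.
With {P2, P3} the worst case is 5.
With {P2, P4} the worst case is 5.
No size-2 selection achieves below 5.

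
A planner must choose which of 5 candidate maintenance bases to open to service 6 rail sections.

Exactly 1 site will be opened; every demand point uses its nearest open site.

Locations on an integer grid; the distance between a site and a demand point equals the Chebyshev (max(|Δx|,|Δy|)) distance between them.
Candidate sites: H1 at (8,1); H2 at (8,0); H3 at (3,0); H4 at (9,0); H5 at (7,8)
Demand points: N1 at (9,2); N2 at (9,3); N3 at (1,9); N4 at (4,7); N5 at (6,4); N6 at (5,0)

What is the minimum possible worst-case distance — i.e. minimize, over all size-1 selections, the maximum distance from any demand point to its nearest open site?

Open {H1}.
  Farthest demand point is N3 at distance 8 (to H1); all others are ≤ 8.
With {H5} the worst case is 8.
With {H2} the worst case is 9.
No size-1 selection achieves below 8.

8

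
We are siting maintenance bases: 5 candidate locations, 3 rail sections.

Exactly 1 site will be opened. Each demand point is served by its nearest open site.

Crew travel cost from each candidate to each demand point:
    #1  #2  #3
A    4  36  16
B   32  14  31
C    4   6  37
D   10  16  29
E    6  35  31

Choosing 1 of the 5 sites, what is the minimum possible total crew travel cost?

47

Open {C}.
  #1→C 4, #2→C 6, #3→C 37  ⇒ total 47.
Compare {D}: total 55.
Compare {A}: total 56.
No size-1 selection does better; minimum is 47.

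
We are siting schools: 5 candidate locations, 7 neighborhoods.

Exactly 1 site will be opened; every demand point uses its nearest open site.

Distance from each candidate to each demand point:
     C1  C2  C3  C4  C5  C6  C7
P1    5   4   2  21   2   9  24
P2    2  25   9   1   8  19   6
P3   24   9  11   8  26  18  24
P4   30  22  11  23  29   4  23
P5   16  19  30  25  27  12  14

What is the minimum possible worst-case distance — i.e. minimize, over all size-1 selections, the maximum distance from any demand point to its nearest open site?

24

Open {P1}.
  Farthest demand point is C7 at distance 24 (to P1); all others are ≤ 24.
With {P2} the worst case is 25.
With {P3} the worst case is 26.
No size-1 selection achieves below 24.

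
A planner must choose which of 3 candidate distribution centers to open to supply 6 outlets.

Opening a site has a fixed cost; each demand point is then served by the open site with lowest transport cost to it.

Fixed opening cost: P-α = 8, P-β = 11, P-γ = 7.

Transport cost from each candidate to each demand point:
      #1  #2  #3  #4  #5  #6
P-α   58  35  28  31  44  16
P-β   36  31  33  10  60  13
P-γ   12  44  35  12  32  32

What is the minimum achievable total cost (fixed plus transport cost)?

149

Open {P-β, P-γ}: assign each demand point to its cheapest open site.
  #1→P-γ 12, #2→P-β 31, #3→P-β 33, #4→P-β 10, #5→P-γ 32, #6→P-β 13
  transport cost 131, fixed 18 → total 149.
Compare {P-α, P-γ}: transport cost 135 + fixed 15 = 150.
Compare {P-α, P-β, P-γ}: transport cost 126 + fixed 26 = 152.
Compare {P-γ}: transport cost 167 + fixed 7 = 174.
All other subsets cost ≥ 150. Minimum total cost: 149.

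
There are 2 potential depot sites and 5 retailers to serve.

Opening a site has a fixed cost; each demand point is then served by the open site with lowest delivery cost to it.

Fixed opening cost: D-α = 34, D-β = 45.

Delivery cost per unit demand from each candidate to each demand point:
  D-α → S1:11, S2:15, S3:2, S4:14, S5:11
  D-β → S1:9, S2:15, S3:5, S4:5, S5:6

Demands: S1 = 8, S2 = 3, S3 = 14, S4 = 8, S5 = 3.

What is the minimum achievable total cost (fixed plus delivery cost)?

Open {D-α, D-β}: assign each demand point to its cheapest open site.
  S1→D-β 8×9=72, S2→D-α 3×15=45, S3→D-α 14×2=28, S4→D-β 8×5=40, S5→D-β 3×6=18
  delivery cost 203, fixed 79 → total 282.
Compare {D-β}: delivery cost 245 + fixed 45 = 290.
Compare {D-α}: delivery cost 306 + fixed 34 = 340.

282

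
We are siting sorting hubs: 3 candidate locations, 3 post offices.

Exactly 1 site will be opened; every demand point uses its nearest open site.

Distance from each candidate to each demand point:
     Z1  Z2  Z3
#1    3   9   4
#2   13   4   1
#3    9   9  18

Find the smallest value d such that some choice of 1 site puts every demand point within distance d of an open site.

Open {#1}.
  Farthest demand point is Z2 at distance 9 (to #1); all others are ≤ 9.
With {#2} the worst case is 13.
With {#3} the worst case is 18.
No size-1 selection achieves below 9.

9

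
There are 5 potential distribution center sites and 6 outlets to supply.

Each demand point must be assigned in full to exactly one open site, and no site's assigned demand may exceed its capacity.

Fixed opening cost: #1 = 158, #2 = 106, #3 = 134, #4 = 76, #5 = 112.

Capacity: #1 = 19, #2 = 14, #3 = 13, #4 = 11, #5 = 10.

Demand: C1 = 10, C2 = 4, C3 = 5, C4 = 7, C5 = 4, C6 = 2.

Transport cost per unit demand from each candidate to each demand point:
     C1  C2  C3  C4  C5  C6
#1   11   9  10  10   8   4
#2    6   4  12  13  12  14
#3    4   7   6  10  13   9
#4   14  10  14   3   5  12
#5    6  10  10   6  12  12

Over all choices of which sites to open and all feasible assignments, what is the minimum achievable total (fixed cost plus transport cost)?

481

Open {#2, #3, #4}; cheapest assignment that respects the capacities:
  #2 (cap 14, load 14): C1, C2 — cost 10×6 + 4×4 = 76
  #3 (cap 13, load 7): C3, C6 — cost 5×6 + 2×9 = 48
  #4 (cap 11, load 11): C4, C5 — cost 7×3 + 4×5 = 41
  Shipping 165, fixed 316 → total 481.
  Any other capacity-feasible assignment to {#2, #3, #4} ships for at least 165.
Compare {#2, #4, #5}: its best feasible assignment gives total 485.
Compare {#3, #4, #5}: its best feasible assignment gives total 499.
Every other set of open sites that can feasibly serve all demand totals ≥ 485 even under its best assignment. Minimum: 481.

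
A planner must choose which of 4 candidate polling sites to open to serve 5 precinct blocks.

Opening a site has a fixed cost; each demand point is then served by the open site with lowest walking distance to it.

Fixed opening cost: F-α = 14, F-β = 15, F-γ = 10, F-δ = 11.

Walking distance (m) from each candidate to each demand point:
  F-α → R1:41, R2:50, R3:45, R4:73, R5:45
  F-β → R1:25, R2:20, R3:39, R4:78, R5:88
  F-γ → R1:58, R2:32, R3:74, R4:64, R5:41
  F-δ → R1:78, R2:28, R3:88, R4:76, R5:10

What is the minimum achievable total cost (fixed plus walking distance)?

Open {F-β, F-γ, F-δ}: assign each demand point to its cheapest open site.
  R1→F-β 25, R2→F-β 20, R3→F-β 39, R4→F-γ 64, R5→F-δ 10
  walking distance 158, fixed 36 → total 194.
Compare {F-β, F-δ}: walking distance 170 + fixed 26 = 196.
Compare {F-α, F-β, F-δ}: walking distance 167 + fixed 40 = 207.
Compare {F-α, F-β, F-γ, F-δ}: walking distance 158 + fixed 50 = 208.
All other subsets cost ≥ 196. Minimum total cost: 194.

194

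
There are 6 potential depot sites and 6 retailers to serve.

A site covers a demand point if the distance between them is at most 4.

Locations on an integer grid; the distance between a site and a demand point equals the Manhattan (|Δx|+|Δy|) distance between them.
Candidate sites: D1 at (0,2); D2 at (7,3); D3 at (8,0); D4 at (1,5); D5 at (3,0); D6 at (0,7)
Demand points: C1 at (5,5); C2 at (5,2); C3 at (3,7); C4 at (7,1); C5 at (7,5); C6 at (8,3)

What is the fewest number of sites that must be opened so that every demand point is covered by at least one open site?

Coverage sets (demand points within 4 of each site):
  D1: {}
  D2: {C1, C2, C4, C5, C6}
  D3: {C4, C6}
  D4: {C1, C3}
  D5: {C2}
  D6: {C3}
No single site covers all 6 demand points.
But {D2, D4} covers everything, so the minimum is 2.

2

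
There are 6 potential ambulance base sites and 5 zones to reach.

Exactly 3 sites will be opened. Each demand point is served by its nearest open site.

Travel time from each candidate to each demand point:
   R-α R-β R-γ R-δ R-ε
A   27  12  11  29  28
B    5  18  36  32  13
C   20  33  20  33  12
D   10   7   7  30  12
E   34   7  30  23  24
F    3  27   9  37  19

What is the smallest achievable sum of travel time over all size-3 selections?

52

Open {D, E, F}.
  R-α→F 3, R-β→D 7, R-γ→D 7, R-δ→E 23, R-ε→D 12  ⇒ total 52.
Compare {B, D, E}: total 54.
Compare {C, E, F}: total 54.
No size-3 selection does better; minimum is 52.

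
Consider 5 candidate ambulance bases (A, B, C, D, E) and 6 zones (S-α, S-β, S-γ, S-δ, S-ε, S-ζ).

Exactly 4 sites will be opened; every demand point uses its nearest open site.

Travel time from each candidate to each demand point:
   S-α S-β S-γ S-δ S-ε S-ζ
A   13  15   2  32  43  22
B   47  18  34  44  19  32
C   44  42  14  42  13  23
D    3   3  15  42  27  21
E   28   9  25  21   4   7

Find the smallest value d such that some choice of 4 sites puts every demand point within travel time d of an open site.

Open {A, B, C, E}.
  Farthest demand point is S-δ at travel time 21 (to E); all others are ≤ 21.
With {A, B, D, E} the worst case is 21.
With {A, C, D, E} the worst case is 21.
No size-4 selection achieves below 21.

21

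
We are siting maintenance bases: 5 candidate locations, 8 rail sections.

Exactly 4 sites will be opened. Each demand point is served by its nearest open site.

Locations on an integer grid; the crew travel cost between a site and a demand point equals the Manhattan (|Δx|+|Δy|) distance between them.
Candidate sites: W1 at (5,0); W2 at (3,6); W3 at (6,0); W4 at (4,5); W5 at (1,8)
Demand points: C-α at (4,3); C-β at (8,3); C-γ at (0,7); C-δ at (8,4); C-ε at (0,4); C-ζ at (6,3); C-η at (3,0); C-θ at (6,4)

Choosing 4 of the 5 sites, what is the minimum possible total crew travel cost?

Open {W1, W3, W4, W5}.
  C-α→W4 2, C-β→W3 5, C-γ→W5 2, C-δ→W4 5, C-ε→W4 5, C-ζ→W3 3, C-η→W1 2, C-θ→W4 3  ⇒ total 27.
Compare {W2, W3, W4, W5}: total 28.
Compare {W1, W2, W3, W4}: total 29.
No size-4 selection does better; minimum is 27.

27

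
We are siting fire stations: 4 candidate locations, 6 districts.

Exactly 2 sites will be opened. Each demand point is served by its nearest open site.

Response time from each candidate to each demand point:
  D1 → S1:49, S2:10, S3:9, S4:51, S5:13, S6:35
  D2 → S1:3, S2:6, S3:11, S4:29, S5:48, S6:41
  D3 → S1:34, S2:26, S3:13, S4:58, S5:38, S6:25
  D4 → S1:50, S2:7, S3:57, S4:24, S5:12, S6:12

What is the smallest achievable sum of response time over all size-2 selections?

Open {D2, D4}.
  S1→D2 3, S2→D2 6, S3→D2 11, S4→D4 24, S5→D4 12, S6→D4 12  ⇒ total 68.
Compare {D1, D2}: total 95.
Compare {D3, D4}: total 102.
No size-2 selection does better; minimum is 68.

68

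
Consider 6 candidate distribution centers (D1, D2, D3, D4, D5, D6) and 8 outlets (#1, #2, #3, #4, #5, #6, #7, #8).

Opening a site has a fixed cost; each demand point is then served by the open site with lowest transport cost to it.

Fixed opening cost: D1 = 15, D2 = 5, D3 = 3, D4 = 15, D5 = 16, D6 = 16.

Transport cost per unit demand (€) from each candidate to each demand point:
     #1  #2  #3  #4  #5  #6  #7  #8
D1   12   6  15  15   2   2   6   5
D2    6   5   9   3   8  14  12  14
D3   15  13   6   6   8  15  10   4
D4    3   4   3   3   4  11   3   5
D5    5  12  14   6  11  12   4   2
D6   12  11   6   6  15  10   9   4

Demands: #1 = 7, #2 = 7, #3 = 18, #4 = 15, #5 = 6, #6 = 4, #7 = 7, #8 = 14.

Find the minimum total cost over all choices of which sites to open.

Open {D1, D4, D5}: assign each demand point to its cheapest open site.
  #1→D4 7×3=21, #2→D4 7×4=28, #3→D4 18×3=54, #4→D4 15×3=45, #5→D1 6×2=12, #6→D1 4×2=8, #7→D4 7×3=21, #8→D5 14×2=28
  transport cost 217, fixed 46 → total 263.
Compare {D1, D3, D4, D5}: transport cost 217 + fixed 49 = 266.
Compare {D1, D2, D4, D5}: transport cost 217 + fixed 51 = 268.
Compare {D1, D2, D3, D4, D5}: transport cost 217 + fixed 54 = 271.
All other subsets cost ≥ 266. Minimum total cost: 263.

263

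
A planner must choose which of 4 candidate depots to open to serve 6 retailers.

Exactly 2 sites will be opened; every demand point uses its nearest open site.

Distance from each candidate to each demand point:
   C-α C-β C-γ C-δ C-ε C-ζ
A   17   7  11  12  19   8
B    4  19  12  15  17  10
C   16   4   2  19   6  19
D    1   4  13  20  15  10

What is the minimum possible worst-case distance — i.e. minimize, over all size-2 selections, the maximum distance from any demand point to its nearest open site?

Open {A, D}.
  Farthest demand point is C-ε at distance 15 (to D); all others are ≤ 15.
With {B, C} the worst case is 15.
With {B, D} the worst case is 15.
No size-2 selection achieves below 15.

15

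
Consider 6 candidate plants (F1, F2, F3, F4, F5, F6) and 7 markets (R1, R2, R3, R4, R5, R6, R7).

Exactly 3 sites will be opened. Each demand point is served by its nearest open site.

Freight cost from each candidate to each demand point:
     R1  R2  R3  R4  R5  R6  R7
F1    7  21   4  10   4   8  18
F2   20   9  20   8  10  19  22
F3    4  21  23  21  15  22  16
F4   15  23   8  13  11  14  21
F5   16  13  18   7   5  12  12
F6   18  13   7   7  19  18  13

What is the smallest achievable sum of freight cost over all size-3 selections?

51

Open {F1, F2, F5}.
  R1→F1 7, R2→F2 9, R3→F1 4, R4→F5 7, R5→F1 4, R6→F1 8, R7→F5 12  ⇒ total 51.
Compare {F1, F2, F6}: total 52.
Compare {F1, F3, F5}: total 52.
No size-3 selection does better; minimum is 51.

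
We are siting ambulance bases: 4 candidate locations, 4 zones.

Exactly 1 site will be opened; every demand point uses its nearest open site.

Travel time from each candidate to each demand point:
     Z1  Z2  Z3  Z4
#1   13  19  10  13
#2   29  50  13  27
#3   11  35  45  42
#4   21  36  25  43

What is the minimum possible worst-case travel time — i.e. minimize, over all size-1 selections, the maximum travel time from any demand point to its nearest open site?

19

Open {#1}.
  Farthest demand point is Z2 at travel time 19 (to #1); all others are ≤ 19.
With {#4} the worst case is 43.
With {#3} the worst case is 45.
No size-1 selection achieves below 19.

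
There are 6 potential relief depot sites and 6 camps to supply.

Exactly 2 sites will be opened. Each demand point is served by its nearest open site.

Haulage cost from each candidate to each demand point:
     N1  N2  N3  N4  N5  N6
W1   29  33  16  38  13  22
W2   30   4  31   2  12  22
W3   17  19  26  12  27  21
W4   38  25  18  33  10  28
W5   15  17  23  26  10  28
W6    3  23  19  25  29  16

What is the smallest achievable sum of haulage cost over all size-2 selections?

Open {W2, W6}.
  N1→W6 3, N2→W2 4, N3→W6 19, N4→W2 2, N5→W2 12, N6→W6 16  ⇒ total 56.
Compare {W2, W5}: total 76.
Compare {W2, W3}: total 82.
No size-2 selection does better; minimum is 56.

56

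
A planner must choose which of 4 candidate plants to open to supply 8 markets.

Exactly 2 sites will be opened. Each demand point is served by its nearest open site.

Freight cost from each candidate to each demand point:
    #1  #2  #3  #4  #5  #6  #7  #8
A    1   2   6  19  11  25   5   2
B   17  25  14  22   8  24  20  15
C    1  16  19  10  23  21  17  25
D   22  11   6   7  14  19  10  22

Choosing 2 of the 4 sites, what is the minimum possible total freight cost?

Open {A, D}.
  #1→A 1, #2→A 2, #3→A 6, #4→D 7, #5→A 11, #6→D 19, #7→A 5, #8→A 2  ⇒ total 53.
Compare {A, C}: total 58.
Compare {A, B}: total 67.
No size-2 selection does better; minimum is 53.

53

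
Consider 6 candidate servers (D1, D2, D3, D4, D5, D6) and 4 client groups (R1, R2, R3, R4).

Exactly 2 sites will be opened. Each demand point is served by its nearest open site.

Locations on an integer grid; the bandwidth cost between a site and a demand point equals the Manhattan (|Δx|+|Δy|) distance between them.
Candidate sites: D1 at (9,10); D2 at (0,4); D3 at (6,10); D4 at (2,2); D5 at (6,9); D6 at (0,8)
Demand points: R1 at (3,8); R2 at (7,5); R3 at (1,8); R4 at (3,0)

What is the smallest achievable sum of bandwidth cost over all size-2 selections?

15

Open {D4, D6}.
  R1→D6 3, R2→D4 8, R3→D6 1, R4→D4 3  ⇒ total 15.
Compare {D4, D5}: total 18.
Compare {D2, D6}: total 19.
No size-2 selection does better; minimum is 15.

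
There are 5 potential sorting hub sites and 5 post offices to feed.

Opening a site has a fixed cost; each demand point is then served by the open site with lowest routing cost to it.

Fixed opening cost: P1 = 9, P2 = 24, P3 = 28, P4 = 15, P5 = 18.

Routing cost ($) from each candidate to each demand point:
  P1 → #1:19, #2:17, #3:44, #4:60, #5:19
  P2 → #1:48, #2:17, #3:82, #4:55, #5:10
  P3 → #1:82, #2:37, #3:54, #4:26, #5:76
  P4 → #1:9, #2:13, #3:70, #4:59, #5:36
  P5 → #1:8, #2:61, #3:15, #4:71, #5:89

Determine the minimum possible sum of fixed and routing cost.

140

Open {P1, P3, P5}: assign each demand point to its cheapest open site.
  #1→P5 8, #2→P1 17, #3→P5 15, #4→P3 26, #5→P1 19
  routing cost 85, fixed 55 → total 140.
Compare {P1, P5}: routing cost 119 + fixed 27 = 146.
Compare {P2, P3, P5}: routing cost 76 + fixed 70 = 146.
Compare {P2, P5}: routing cost 105 + fixed 42 = 147.
All other subsets cost ≥ 146. Minimum total cost: 140.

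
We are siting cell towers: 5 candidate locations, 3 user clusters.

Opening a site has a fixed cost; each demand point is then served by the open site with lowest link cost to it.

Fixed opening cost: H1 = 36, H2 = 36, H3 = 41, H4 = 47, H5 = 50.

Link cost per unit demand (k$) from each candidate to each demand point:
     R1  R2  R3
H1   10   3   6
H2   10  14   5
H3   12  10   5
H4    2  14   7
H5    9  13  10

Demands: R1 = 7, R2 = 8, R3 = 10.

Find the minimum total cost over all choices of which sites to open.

181

Open {H1, H4}: assign each demand point to its cheapest open site.
  R1→H4 7×2=14, R2→H1 8×3=24, R3→H1 10×6=60
  link cost 98, fixed 83 → total 181.
Compare {H1}: link cost 154 + fixed 36 = 190.
Compare {H1, H2, H4}: link cost 88 + fixed 119 = 207.
Compare {H1, H3, H4}: link cost 88 + fixed 124 = 212.
All other subsets cost ≥ 190. Minimum total cost: 181.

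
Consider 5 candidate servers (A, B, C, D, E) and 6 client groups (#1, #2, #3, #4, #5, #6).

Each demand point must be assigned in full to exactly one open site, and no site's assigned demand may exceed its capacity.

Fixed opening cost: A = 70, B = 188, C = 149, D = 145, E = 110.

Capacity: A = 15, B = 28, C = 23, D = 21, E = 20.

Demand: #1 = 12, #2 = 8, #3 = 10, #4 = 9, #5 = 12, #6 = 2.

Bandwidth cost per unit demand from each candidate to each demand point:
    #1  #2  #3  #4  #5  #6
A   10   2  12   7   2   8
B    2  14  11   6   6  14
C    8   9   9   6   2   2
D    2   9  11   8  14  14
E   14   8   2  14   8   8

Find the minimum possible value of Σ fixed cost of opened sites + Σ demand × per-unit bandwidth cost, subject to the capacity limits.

Open {A, D, E}; cheapest assignment that respects the capacities:
  A (cap 15, load 14): #5, #6 — cost 12×2 + 2×8 = 40
  D (cap 21, load 21): #1, #4 — cost 12×2 + 9×8 = 96
  E (cap 20, load 18): #2, #3 — cost 8×8 + 10×2 = 84
  Shipping 220, fixed 325 → total 545.
  Any other capacity-feasible assignment to {A, D, E} ships for at least 220.
Compare {A, B, E}: its best feasible assignment gives total 570.
Compare {A, C, E}: its best feasible assignment gives total 591.
Every other set of open sites that can feasibly serve all demand totals ≥ 570 even under its best assignment. Minimum: 545.

545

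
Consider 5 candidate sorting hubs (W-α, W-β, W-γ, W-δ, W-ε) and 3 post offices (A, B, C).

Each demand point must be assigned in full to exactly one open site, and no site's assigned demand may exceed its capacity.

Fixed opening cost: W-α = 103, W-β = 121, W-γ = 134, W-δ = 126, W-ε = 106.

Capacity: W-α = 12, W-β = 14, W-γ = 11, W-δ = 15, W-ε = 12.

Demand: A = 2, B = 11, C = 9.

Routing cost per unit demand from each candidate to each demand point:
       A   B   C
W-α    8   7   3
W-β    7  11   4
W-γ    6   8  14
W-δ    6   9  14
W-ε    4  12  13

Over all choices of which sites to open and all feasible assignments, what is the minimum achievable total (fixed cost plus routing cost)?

351

Open {W-α, W-β}; cheapest assignment that respects the capacities:
  W-α (cap 12, load 11): B — cost 11×7 = 77
  W-β (cap 14, load 11): A, C — cost 2×7 + 9×4 = 50
  Shipping 127, fixed 224 → total 351.
  Any other capacity-feasible assignment to {W-α, W-β} ships for at least 127.
Compare {W-α, W-δ}: its best feasible assignment gives total 367.
Compare {W-α, W-γ}: its best feasible assignment gives total 368.
Every other set of open sites that can feasibly serve all demand totals ≥ 367 even under its best assignment. Minimum: 351.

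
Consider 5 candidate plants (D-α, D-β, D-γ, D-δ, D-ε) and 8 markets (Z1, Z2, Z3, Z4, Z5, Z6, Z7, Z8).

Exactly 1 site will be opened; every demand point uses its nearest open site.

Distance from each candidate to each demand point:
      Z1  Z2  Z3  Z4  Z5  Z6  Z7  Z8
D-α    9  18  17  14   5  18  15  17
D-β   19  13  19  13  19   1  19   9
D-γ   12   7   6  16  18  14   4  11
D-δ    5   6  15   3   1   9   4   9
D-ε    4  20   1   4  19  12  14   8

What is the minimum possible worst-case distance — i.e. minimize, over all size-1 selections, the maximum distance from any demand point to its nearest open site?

Open {D-δ}.
  Farthest demand point is Z3 at distance 15 (to D-δ); all others are ≤ 15.
With {D-α} the worst case is 18.
With {D-γ} the worst case is 18.
No size-1 selection achieves below 15.

15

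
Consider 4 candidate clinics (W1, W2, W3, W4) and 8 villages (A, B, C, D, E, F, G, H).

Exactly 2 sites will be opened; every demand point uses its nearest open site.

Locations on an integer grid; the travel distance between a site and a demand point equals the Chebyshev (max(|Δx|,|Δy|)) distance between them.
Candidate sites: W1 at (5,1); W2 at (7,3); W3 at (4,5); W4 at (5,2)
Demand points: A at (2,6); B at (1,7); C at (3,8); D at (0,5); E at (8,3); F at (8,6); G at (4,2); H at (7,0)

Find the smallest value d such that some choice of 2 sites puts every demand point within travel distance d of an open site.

4

Open {W1, W3}.
  Farthest demand point is D at travel distance 4 (to W3); all others are ≤ 4.
With {W2, W3} the worst case is 4.
With {W3, W4} the worst case is 4.
No size-2 selection achieves below 4.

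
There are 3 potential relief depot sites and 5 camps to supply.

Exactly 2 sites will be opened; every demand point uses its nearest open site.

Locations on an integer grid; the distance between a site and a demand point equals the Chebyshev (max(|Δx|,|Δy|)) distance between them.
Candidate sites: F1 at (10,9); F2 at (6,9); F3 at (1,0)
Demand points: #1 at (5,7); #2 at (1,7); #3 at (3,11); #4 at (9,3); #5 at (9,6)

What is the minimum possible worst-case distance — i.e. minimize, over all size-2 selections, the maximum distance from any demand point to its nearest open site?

Open {F1, F2}.
  Farthest demand point is #4 at distance 6 (to F1); all others are ≤ 6.
With {F2, F3} the worst case is 6.
With {F1, F3} the worst case is 7.
No size-2 selection achieves below 6.

6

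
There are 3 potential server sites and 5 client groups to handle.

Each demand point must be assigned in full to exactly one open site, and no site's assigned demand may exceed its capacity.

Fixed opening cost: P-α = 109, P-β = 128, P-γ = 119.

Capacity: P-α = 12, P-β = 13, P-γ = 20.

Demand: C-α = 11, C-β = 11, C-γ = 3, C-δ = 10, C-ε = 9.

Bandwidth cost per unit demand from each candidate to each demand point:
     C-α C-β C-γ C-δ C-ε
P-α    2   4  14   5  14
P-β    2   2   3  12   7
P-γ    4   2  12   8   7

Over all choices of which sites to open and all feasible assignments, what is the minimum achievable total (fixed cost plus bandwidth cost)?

592

Open {P-α, P-β, P-γ}; cheapest assignment that respects the capacities:
  P-α (cap 12, load 11): C-α — cost 11×2 = 22
  P-β (cap 13, load 13): C-γ, C-δ — cost 3×3 + 10×12 = 129
  P-γ (cap 20, load 20): C-β, C-ε — cost 11×2 + 9×7 = 85
  Shipping 236, fixed 356 → total 592.
  Any other capacity-feasible assignment to {P-α, P-β, P-γ} ships for at least 236.
Total demand is 44 and no other set of sites has combined capacity ≥ 44, so {P-α, P-β, P-γ} is the only feasible choice of open sites. Minimum: 592.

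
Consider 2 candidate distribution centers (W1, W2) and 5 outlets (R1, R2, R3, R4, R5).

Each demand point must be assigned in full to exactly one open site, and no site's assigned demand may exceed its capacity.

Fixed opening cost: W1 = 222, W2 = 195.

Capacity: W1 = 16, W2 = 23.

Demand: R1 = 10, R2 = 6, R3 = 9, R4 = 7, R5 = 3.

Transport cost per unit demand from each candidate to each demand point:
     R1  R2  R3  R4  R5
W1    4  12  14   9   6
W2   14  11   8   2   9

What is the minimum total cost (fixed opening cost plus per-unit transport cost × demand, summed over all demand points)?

627

Open {W1, W2}; cheapest assignment that respects the capacities:
  W1 (cap 16, load 13): R1, R5 — cost 10×4 + 3×6 = 58
  W2 (cap 23, load 22): R2, R3, R4 — cost 6×11 + 9×8 + 7×2 = 152
  Shipping 210, fixed 417 → total 627.
  Any other capacity-feasible assignment to {W1, W2} ships for at least 210.
Total demand is 35 and no other set of sites has combined capacity ≥ 35, so {W1, W2} is the only feasible choice of open sites. Minimum: 627.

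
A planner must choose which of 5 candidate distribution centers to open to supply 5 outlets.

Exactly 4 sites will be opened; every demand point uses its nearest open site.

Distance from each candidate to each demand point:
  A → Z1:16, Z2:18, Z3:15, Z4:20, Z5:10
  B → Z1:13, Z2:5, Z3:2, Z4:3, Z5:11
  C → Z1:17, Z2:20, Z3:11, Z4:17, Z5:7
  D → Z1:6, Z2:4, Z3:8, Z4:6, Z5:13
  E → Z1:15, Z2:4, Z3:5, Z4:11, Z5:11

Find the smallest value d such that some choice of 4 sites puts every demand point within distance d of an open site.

7

Open {A, B, C, D}.
  Farthest demand point is Z5 at distance 7 (to C); all others are ≤ 7.
With {A, C, D, E} the worst case is 7.
With {B, C, D, E} the worst case is 7.
No size-4 selection achieves below 7.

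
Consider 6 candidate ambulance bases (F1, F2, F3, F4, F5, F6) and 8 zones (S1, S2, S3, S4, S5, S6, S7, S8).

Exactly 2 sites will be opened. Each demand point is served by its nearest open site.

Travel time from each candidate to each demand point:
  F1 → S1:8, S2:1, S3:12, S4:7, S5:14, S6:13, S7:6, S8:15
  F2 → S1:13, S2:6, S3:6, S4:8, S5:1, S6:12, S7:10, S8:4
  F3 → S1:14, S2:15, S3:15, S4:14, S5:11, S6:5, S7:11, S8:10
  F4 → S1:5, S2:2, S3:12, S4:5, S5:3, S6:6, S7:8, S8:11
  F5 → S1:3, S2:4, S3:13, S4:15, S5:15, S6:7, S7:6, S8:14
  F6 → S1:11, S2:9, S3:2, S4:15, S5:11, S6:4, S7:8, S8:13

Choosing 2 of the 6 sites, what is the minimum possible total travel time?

37

Open {F2, F4}.
  S1→F4 5, S2→F4 2, S3→F2 6, S4→F4 5, S5→F2 1, S6→F4 6, S7→F4 8, S8→F2 4  ⇒ total 37.
Compare {F2, F5}: total 39.
Compare {F4, F6}: total 40.
No size-2 selection does better; minimum is 37.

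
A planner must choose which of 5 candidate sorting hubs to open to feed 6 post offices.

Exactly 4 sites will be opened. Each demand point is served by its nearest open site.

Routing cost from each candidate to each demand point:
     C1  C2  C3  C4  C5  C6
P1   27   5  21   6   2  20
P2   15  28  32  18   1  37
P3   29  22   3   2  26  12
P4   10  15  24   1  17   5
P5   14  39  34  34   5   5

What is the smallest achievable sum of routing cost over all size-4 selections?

25

Open {P1, P2, P3, P4}.
  C1→P4 10, C2→P1 5, C3→P3 3, C4→P4 1, C5→P2 1, C6→P4 5  ⇒ total 25.
Compare {P1, P3, P4, P5}: total 26.
Compare {P1, P2, P3, P5}: total 30.
No size-4 selection does better; minimum is 25.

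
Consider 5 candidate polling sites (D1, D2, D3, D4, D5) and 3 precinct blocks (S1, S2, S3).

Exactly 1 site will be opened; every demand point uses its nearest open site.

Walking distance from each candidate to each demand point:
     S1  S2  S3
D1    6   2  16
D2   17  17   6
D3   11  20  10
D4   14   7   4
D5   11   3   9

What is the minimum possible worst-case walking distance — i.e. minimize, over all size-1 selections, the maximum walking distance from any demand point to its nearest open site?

11

Open {D5}.
  Farthest demand point is S1 at walking distance 11 (to D5); all others are ≤ 11.
With {D4} the worst case is 14.
With {D1} the worst case is 16.
No size-1 selection achieves below 11.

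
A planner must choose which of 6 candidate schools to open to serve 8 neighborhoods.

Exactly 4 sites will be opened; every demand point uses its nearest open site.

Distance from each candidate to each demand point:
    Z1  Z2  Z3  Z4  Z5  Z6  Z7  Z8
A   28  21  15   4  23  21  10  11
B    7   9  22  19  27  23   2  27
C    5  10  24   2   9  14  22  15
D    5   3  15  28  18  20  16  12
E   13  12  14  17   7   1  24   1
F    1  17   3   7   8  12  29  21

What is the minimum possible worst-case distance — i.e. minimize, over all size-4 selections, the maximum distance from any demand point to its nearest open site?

Open {B, D, E, F}.
  Farthest demand point is Z4 at distance 7 (to F); all others are ≤ 7.
With {A, B, E, F} the worst case is 9.
With {B, C, E, F} the worst case is 9.
No size-4 selection achieves below 7.

7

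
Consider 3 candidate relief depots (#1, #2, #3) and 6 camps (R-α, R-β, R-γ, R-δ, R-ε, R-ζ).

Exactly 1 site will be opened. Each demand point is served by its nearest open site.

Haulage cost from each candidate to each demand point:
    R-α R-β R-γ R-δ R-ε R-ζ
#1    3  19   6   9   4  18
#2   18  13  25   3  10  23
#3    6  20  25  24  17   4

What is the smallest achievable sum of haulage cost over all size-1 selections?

59

Open {#1}.
  R-α→#1 3, R-β→#1 19, R-γ→#1 6, R-δ→#1 9, R-ε→#1 4, R-ζ→#1 18  ⇒ total 59.
Compare {#2}: total 92.
Compare {#3}: total 96.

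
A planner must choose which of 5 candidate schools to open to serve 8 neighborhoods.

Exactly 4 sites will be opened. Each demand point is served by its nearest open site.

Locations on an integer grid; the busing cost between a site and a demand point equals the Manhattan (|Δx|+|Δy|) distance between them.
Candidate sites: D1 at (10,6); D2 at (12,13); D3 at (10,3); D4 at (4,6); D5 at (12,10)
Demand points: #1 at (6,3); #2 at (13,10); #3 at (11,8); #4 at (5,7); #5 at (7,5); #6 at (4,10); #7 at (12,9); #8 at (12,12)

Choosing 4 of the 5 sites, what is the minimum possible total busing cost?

20

Open {D2, D3, D4, D5}.
  #1→D3 4, #2→D5 1, #3→D5 3, #4→D4 2, #5→D4 4, #6→D4 4, #7→D5 1, #8→D2 1  ⇒ total 20.
Compare {D1, D2, D4, D5}: total 21.
Compare {D1, D3, D4, D5}: total 21.
No size-4 selection does better; minimum is 20.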